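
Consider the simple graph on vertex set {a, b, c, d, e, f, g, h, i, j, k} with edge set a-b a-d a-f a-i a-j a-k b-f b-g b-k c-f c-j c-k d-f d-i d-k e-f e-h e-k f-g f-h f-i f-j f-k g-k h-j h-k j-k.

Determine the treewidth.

3

A width-3 tree decomposition is:
Bags: B1 = {f, h, j, k}  B2 = {e, f, h, k}  B3 = {a, f, j, k}  B4 = {a, d, f, k}  B5 = {a, b, f, k}  B6 = {b, f, g, k}  B7 = {a, d, f, i}  B8 = {c, f, j, k}
Tree: B1–B2, B1–B3, B3–B4, B3–B5, B5–B6, B4–B7, B1–B8
Every bag has size at most 4, so the width is 4 − 1 = 3 and tw(G) ≤ 3. On the other hand G contains the 4-clique {b, f, g, k}. A clique must lie in a single bag of any decomposition, so no decomposition can have width below 3. The upper and lower bounds meet at 3, so that is the treewidth.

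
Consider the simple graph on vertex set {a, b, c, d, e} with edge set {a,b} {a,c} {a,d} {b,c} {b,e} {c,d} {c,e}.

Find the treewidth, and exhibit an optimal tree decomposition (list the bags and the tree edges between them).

Treewidth 2.
Bags: B1 = {b, c, e}  B2 = {a, b, c}  B3 = {a, c, d}
Tree: B1–B2, B2–B3

The largest bag has 3 vertices, giving width 2; this decomposition certifies tw(G) ≤ 2. For the lower bound, the 3 vertices {b, c, e} are pairwise adjacent, and any tree decomposition puts a clique entirely inside one bag — forcing width ≥ 2. The upper and lower bounds meet at 2, so that is the treewidth.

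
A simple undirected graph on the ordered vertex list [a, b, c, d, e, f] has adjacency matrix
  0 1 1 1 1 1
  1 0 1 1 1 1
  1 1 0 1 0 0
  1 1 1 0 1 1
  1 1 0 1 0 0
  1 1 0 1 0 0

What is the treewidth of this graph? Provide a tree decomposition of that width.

The largest bag has 4 vertices, giving width 3; this decomposition certifies tw(G) ≤ 3. On the other hand G contains the 4-clique {a, b, d, e}. A clique must lie in a single bag of any decomposition, so no decomposition can have width below 3. The upper and lower bounds meet at 3, so that is the treewidth.

Treewidth 3.
Bags: B1 = {a, b, d, f}  B2 = {a, b, d, e}  B3 = {a, b, c, d}
Tree: B1–B2, B2–B3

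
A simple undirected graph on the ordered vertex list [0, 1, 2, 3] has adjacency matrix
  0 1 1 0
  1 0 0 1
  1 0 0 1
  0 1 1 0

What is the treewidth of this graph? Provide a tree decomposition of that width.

The largest bag has 3 vertices, giving width 2; this decomposition certifies tw(G) ≤ 2. Since 0–2–3–1–0 is a cycle in G, G is not acyclic. Forests are exactly the graphs of treewidth ≤ 1, so tw(G) ≥ 2. Therefore the treewidth is 2.

Treewidth 2.
One such decomposition:
Bags: B1 = {0, 2, 3}  B2 = {0, 1, 3}
Tree: B1–B2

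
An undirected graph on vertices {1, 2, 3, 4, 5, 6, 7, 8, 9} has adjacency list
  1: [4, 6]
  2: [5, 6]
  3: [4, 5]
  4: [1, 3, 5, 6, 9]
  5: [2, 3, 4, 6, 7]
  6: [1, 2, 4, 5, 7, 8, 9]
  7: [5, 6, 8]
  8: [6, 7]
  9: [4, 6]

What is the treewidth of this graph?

2

A width-2 tree decomposition is:
Bags: B1 = {5, 6, 7}  B2 = {4, 5, 6}  B3 = {4, 6, 9}  B4 = {1, 4, 6}  B5 = {2, 5, 6}  B6 = {3, 4, 5}  B7 = {6, 7, 8}
Tree: B1–B2, B2–B3, B2–B4, B1–B5, B2–B6, B1–B7
Every bag has size at most 3, so the width is 3 − 1 = 2 and tw(G) ≤ 2. Conversely, {3, 4, 5} is a clique of size 3, and the vertices of any clique must share a bag in every tree decomposition; so some bag has ≥ 3 vertices and tw(G) ≥ 2. Therefore the treewidth is 2.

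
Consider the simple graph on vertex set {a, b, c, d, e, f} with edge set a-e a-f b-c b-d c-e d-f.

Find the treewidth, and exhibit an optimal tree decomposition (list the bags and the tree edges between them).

Each bag holds 3 vertices, so the decomposition has width 2, which upper-bounds the treewidth. For the lower bound, G contains the cycle a–e–c–b–d–f–a, so G is not a forest; only forests have treewidth ≤ 1, hence tw(G) ≥ 2. Hence tw(G) = 2 exactly.

Treewidth 2.
One such decomposition:
Bags: B1 = {a, c, e}  B2 = {a, b, c}  B3 = {a, b, d}  B4 = {a, d, f}
Tree: B1–B2, B2–B3, B3–B4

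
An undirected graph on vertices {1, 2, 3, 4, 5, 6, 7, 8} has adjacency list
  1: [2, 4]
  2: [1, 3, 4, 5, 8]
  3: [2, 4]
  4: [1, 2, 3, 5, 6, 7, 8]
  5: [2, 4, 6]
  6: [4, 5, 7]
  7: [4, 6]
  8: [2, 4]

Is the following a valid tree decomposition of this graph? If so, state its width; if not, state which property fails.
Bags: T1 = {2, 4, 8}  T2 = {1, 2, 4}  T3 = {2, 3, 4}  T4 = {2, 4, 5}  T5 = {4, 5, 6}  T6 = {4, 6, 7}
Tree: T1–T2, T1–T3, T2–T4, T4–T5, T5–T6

Yes; width 2.

Every vertex of G appears in some bag (union = {1, 2, 3, 4, 5, 6, 7, 8}); every edge is covered by a bag; and for each vertex v the set of bags containing v is connected in the bag tree. The decomposition is therefore valid. The largest bag has 3 vertices, so the width is 2.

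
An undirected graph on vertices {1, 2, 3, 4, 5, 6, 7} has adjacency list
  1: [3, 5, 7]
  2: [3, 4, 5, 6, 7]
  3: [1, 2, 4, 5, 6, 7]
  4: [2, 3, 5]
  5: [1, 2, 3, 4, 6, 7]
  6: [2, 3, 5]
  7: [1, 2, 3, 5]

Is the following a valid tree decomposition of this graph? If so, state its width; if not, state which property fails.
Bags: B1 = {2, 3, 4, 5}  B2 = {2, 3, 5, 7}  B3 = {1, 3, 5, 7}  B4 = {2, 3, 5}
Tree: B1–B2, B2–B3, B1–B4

A tree decomposition must satisfy three properties: every vertex lies in some bag; for every edge, both endpoints lie together in some bag; and for every vertex, the bags containing it form a connected subtree. Here vertex 6 appears in no bag, so the decomposition is invalid.

No — vertex 6 appears in no bag.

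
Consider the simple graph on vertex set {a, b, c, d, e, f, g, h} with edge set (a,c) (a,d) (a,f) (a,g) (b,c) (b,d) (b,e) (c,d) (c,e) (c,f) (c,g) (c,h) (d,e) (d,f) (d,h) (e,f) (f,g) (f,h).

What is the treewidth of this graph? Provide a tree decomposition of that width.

Treewidth 3.
Bags: B1 = {a, c, d, f}  B2 = {a, c, f, g}  B3 = {c, d, e, f}  B4 = {b, c, d, e}  B5 = {c, d, f, h}
Tree: B1–B2, B1–B3, B3–B4, B3–B5

Each bag holds 4 vertices, so the decomposition has width 3, which upper-bounds the treewidth. For the lower bound, the 4 vertices {c, d, e, f} are pairwise adjacent, and any tree decomposition puts a clique entirely inside one bag — forcing width ≥ 3. Hence tw(G) = 3 exactly.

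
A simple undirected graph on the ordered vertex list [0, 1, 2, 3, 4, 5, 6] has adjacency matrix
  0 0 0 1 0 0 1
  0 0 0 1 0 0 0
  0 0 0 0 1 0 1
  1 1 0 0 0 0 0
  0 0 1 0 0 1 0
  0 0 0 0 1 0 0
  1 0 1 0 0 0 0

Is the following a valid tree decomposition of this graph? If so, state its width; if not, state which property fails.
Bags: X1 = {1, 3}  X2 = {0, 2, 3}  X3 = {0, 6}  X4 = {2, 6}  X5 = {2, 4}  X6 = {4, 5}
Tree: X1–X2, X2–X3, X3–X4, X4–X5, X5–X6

No — bags containing vertex 2 are not connected in the tree.

A tree decomposition must satisfy three properties: every vertex lies in some bag; for every edge, both endpoints lie together in some bag; and for every vertex, the bags containing it form a connected subtree. Here bags containing vertex 2 are not connected in the tree, so the decomposition is invalid.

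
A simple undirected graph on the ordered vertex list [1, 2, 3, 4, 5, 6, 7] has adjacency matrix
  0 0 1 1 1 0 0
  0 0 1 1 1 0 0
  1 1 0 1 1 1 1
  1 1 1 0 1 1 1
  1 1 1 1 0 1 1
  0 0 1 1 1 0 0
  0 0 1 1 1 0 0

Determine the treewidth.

3

A width-3 tree decomposition is:
Bags: B1 = {3, 4, 5, 7}  B2 = {1, 3, 4, 5}  B3 = {3, 4, 5, 6}  B4 = {2, 3, 4, 5}
Tree: B1–B2, B2–B3, B2–B4
Every bag has size at most 4, so the width is 4 − 1 = 3 and tw(G) ≤ 3. On the other hand G contains the 4-clique {1, 3, 4, 5}. A clique must lie in a single bag of any decomposition, so no decomposition can have width below 3. Hence tw(G) = 3 exactly.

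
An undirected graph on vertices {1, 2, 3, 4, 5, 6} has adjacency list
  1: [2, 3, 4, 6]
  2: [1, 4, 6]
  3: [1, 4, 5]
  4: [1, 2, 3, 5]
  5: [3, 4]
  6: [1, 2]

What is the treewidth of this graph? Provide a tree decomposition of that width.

Every bag has size at most 3, so the width is 3 − 1 = 2 and tw(G) ≤ 2. Conversely, {1, 2, 4} is a clique of size 3, and the vertices of any clique must share a bag in every tree decomposition; so some bag has ≥ 3 vertices and tw(G) ≥ 2. The upper and lower bounds meet at 2, so that is the treewidth.

Treewidth 2.
Bags: B1 = {1, 2, 4}  B2 = {1, 3, 4}  B3 = {3, 4, 5}  B4 = {1, 2, 6}
Tree: B1–B2, B2–B3, B1–B4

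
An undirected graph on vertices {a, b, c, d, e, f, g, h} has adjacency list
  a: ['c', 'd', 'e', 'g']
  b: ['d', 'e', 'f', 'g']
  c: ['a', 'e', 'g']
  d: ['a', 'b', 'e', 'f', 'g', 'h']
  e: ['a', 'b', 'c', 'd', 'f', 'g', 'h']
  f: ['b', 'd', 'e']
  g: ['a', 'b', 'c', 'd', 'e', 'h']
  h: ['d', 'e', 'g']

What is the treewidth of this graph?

3

A width-3 tree decomposition is:
Bags: B1 = {a, c, e, g}  B2 = {a, d, e, g}  B3 = {b, d, e, g}  B4 = {b, d, e, f}  B5 = {d, e, g, h}
Tree: B1–B2, B2–B3, B3–B4, B3–B5
The largest bag has 4 vertices, giving width 3; this decomposition certifies tw(G) ≤ 3. Conversely, {d, e, g, h} is a clique of size 4, and the vertices of any clique must share a bag in every tree decomposition; so some bag has ≥ 4 vertices and tw(G) ≥ 3. Hence tw(G) = 3 exactly.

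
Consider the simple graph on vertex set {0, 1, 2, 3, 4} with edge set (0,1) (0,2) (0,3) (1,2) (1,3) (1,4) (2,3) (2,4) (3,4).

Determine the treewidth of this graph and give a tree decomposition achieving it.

Every bag has size at most 4, so the width is 4 − 1 = 3 and tw(G) ≤ 3. Conversely, {0, 1, 2, 3} is a clique of size 4, and the vertices of any clique must share a bag in every tree decomposition; so some bag has ≥ 4 vertices and tw(G) ≥ 3. Hence tw(G) = 3 exactly.

Treewidth 3.
One such decomposition:
Bags: B1 = {0, 1, 2, 3}  B2 = {1, 2, 3, 4}
Tree: B1–B2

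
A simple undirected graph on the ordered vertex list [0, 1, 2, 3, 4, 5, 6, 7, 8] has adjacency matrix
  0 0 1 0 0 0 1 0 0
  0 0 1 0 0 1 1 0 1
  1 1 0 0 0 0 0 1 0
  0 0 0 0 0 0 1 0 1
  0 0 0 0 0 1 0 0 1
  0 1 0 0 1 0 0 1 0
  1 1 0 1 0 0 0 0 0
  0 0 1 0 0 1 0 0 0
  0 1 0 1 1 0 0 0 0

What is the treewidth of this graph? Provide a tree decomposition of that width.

Treewidth 3.
One such decomposition:
Bags: B1 = {3, 4, 5, 8}  B2 = {1, 3, 5, 8}  B3 = {1, 3, 5, 6}  B4 = {1, 5, 6, 7}  B5 = {1, 2, 6, 7}  B6 = {0, 2, 6, 7}
Tree: B1–B2, B2–B3, B3–B4, B4–B5, B5–B6

Every bag has size at most 4, so the width is 4 − 1 = 3 and tw(G) ≤ 3. For the lower bound: the 4 vertex sets {3,4,8}, {5}, {1}, {0,2,6,7} are disjoint, each induces a connected subgraph, and every pair is joined by at least one edge of G. Contracting each set to a single vertex therefore yields K_{4} as a minor, and since treewidth is minor-monotone, tw(G) ≥ tw(K_{4}) = 3. The upper and lower bounds meet at 3, so that is the treewidth.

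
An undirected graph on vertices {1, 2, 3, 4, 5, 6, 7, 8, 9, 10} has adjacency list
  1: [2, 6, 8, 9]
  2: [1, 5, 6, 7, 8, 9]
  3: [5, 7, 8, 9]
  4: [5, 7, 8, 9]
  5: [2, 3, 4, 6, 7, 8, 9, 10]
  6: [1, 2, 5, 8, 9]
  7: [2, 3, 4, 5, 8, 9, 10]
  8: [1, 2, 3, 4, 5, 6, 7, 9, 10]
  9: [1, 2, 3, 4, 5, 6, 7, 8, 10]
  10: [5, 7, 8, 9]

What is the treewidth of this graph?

4

A width-4 tree decomposition is:
Bags: B1 = {2, 5, 7, 8, 9}  B2 = {2, 5, 6, 8, 9}  B3 = {4, 5, 7, 8, 9}  B4 = {1, 2, 6, 8, 9}  B5 = {3, 5, 7, 8, 9}  B6 = {5, 7, 8, 9, 10}
Tree: B1–B2, B1–B3, B2–B4, B3–B5, B5–B6
The largest bag has 5 vertices, giving width 4; this decomposition certifies tw(G) ≤ 4. For the lower bound, the 5 vertices {1, 2, 6, 8, 9} are pairwise adjacent, and any tree decomposition puts a clique entirely inside one bag — forcing width ≥ 4. Hence tw(G) = 4 exactly.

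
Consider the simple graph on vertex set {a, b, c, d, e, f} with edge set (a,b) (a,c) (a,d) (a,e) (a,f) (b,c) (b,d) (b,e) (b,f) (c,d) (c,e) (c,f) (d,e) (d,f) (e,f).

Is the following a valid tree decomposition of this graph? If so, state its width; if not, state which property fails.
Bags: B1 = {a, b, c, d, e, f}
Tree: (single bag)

Every vertex of G appears in some bag (union = {a, b, c, d, e, f}); every edge is covered by a bag; and for each vertex v the set of bags containing v is connected in the bag tree. The decomposition is therefore valid. The largest bag has 6 vertices, so the width is 5.

Yes; width 5.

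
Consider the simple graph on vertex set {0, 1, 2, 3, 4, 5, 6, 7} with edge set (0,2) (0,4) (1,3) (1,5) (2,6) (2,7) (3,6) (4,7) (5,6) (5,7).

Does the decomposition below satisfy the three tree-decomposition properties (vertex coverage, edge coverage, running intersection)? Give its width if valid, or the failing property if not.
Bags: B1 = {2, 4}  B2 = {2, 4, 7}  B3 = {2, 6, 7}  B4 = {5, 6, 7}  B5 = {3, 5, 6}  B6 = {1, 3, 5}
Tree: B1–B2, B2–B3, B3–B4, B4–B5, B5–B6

No — vertex 0 appears in no bag.

A tree decomposition must satisfy three properties: every vertex lies in some bag; for every edge, both endpoints lie together in some bag; and for every vertex, the bags containing it form a connected subtree. Here vertex 0 appears in no bag, so the decomposition is invalid.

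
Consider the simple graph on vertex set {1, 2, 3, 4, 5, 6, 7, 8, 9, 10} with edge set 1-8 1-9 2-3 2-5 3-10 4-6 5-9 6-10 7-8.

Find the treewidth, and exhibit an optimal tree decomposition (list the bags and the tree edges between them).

Treewidth 1.
Bags: B1 = {7, 8}  B2 = {1, 8}  B3 = {1, 9}  B4 = {5, 9}  B5 = {2, 5}  B6 = {2, 3}  B7 = {3, 10}  B8 = {6, 10}  B9 = {4, 6}
Tree: B1–B2, B2–B3, B3–B4, B4–B5, B5–B6, B6–B7, B7–B8, B8–B9

Each bag holds 2 vertices, so the decomposition has width 1, which upper-bounds the treewidth. G has an edge, so its treewidth is at least 1. Therefore the treewidth is 1.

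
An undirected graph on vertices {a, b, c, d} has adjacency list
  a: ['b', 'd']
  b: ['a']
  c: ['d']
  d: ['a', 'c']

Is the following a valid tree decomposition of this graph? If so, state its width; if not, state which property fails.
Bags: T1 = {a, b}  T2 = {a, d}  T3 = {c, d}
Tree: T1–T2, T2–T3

Yes; width 1.

Checking the three conditions: (i) the bags cover all of {a, b, c, d}; (ii) for each edge, some bag contains both endpoints; (iii) the bags containing any fixed vertex form a subtree. All hold, so the decomposition is valid with width 2 − 1 = 1.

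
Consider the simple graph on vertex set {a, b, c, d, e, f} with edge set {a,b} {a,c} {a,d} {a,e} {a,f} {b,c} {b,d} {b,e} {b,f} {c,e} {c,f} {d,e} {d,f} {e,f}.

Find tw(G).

A width-4 tree decomposition is:
Bags: B1 = {a, b, c, e, f}  B2 = {a, b, d, e, f}
Tree: B1–B2
Every bag has size at most 5, so the width is 5 − 1 = 4 and tw(G) ≤ 4. Conversely, {a, b, d, e, f} is a clique of size 5, and the vertices of any clique must share a bag in every tree decomposition; so some bag has ≥ 5 vertices and tw(G) ≥ 4. Therefore the treewidth is 4.

4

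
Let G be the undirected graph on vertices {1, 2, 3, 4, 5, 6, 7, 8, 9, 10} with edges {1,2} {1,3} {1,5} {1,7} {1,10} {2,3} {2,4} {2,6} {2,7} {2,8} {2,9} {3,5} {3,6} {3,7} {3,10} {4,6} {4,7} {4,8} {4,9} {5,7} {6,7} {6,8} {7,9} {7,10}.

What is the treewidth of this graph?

A width-3 tree decomposition is:
Bags: B1 = {2, 3, 6, 7}  B2 = {2, 4, 6, 7}  B3 = {1, 2, 3, 7}  B4 = {2, 4, 7, 9}  B5 = {1, 3, 7, 10}  B6 = {1, 3, 5, 7}  B7 = {2, 4, 6, 8}
Tree: B1–B2, B1–B3, B2–B4, B3–B5, B5–B6, B2–B7
Each bag holds 4 vertices, so the decomposition has width 3, which upper-bounds the treewidth. For the lower bound, the 4 vertices {2, 4, 6, 8} are pairwise adjacent, and any tree decomposition puts a clique entirely inside one bag — forcing width ≥ 3. Combining the bounds, tw(G) = 3.

3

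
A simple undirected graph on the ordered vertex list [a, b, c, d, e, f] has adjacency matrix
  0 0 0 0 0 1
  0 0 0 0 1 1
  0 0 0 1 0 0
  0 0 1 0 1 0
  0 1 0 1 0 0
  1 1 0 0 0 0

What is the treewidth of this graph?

1

A width-1 tree decomposition is:
Bags: B1 = {a, f}  B2 = {b, f}  B3 = {b, e}  B4 = {d, e}  B5 = {c, d}
Tree: B1–B2, B2–B3, B3–B4, B4–B5
The largest bag has 2 vertices, giving width 1; this decomposition certifies tw(G) ≤ 1. Any graph with an edge has treewidth ≥ 1, and G has the edge a–f. Therefore the treewidth is 1.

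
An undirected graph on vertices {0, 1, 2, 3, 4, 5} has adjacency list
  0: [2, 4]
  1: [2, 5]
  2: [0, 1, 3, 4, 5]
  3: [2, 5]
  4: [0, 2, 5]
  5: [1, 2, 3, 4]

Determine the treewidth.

A width-2 tree decomposition is:
Bags: B1 = {2, 4, 5}  B2 = {1, 2, 5}  B3 = {2, 3, 5}  B4 = {0, 2, 4}
Tree: B1–B2, B2–B3, B1–B4
Every bag has size at most 3, so the width is 3 − 1 = 2 and tw(G) ≤ 2. Conversely, {0, 2, 4} is a clique of size 3, and the vertices of any clique must share a bag in every tree decomposition; so some bag has ≥ 3 vertices and tw(G) ≥ 2. Therefore the treewidth is 2.

2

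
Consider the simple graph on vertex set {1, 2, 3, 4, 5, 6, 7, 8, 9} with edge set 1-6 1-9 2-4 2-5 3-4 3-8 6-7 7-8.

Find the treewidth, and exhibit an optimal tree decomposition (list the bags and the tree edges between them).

Treewidth 1.
One optimal decomposition is:
Bags: B1 = {1, 9}  B2 = {1, 6}  B3 = {6, 7}  B4 = {7, 8}  B5 = {3, 8}  B6 = {3, 4}  B7 = {2, 4}  B8 = {2, 5}
Tree: B1–B2, B2–B3, B3–B4, B4–B5, B5–B6, B6–B7, B7–B8

The largest bag has 2 vertices, giving width 1; this decomposition certifies tw(G) ≤ 1. Since G has at least one edge (e.g. 9–1), it is not an edgeless graph, so tw(G) ≥ 1. Therefore the treewidth is 1.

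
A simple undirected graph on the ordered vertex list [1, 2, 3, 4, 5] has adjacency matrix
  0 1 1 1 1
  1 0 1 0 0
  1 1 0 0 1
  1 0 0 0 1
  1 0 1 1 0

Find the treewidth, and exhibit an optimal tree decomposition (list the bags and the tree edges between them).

The largest bag has 3 vertices, giving width 2; this decomposition certifies tw(G) ≤ 2. On the other hand G contains the 3-clique {1, 2, 3}. A clique must lie in a single bag of any decomposition, so no decomposition can have width below 2. Therefore the treewidth is 2.

Treewidth 2.
One optimal decomposition is:
Bags: B1 = {1, 3, 5}  B2 = {1, 4, 5}  B3 = {1, 2, 3}
Tree: B1–B2, B1–B3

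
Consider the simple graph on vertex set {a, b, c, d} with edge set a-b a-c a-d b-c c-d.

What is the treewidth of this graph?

2

A width-2 tree decomposition is:
Bags: B1 = {a, c, d}  B2 = {a, b, c}
Tree: B1–B2
Each bag holds 3 vertices, so the decomposition has width 2, which upper-bounds the treewidth. On the other hand G contains the 3-clique {a, c, d}. A clique must lie in a single bag of any decomposition, so no decomposition can have width below 2. Therefore the treewidth is 2.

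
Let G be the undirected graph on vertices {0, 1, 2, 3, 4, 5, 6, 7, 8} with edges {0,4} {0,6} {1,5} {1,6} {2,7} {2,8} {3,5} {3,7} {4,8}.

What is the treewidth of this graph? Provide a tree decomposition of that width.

Treewidth 2.
One such decomposition:
Bags: B1 = {0, 1, 6}  B2 = {0, 1, 4}  B3 = {1, 4, 8}  B4 = {1, 2, 8}  B5 = {1, 2, 7}  B6 = {1, 3, 7}  B7 = {1, 3, 5}
Tree: B1–B2, B2–B3, B3–B4, B4–B5, B5–B6, B6–B7

Each bag holds 3 vertices, so the decomposition has width 2, which upper-bounds the treewidth. The edges 1–6–0–4–8–2–7–3–5–1 form a cycle, so G is not a tree and its treewidth is at least 2. The upper and lower bounds meet at 2, so that is the treewidth.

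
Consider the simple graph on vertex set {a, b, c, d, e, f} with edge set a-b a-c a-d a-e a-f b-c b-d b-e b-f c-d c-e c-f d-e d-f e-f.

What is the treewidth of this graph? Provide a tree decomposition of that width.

Treewidth 5.
One such decomposition:
Bags: B1 = {a, b, c, d, e, f}
Tree: (single bag)

With just one bag of size 6, the width is 6 − 1 = 5, so tw(G) ≤ 5. Conversely, {a, b, c, d, e, f} is a clique of size 6, and the vertices of any clique must share a bag in every tree decomposition; so some bag has ≥ 6 vertices and tw(G) ≥ 5. Hence tw(G) = 5 exactly.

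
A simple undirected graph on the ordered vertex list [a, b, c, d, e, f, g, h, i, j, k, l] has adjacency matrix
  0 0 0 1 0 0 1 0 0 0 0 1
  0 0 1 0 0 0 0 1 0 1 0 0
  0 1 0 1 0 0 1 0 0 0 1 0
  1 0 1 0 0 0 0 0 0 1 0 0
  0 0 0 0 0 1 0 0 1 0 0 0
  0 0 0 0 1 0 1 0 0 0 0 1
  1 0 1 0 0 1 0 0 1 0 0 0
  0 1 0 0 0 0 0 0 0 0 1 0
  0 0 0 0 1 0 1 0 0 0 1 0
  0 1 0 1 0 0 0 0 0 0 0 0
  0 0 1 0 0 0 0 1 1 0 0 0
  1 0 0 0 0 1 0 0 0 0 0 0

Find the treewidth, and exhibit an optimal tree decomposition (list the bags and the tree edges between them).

Treewidth 3.
One optimal decomposition is:
Bags: B1 = {b, h, j, k}  B2 = {b, c, j, k}  B3 = {c, d, j, k}  B4 = {c, d, i, k}  B5 = {c, d, g, i}  B6 = {a, d, g, i}  B7 = {a, e, g, i}  B8 = {a, e, f, g}  B9 = {a, e, f, l}
Tree: B1–B2, B2–B3, B3–B4, B4–B5, B5–B6, B6–B7, B7–B8, B8–B9

Each bag holds 4 vertices, so the decomposition has width 3, which upper-bounds the treewidth. For the lower bound: the 4 vertex sets {b,h,j}, {k}, {c}, {a,d,g,i} are disjoint, each induces a connected subgraph, and every pair is joined by at least one edge of G. Contracting each set to a single vertex therefore yields K_{4} as a minor, and since treewidth is minor-monotone, tw(G) ≥ tw(K_{4}) = 3. Therefore the treewidth is 3.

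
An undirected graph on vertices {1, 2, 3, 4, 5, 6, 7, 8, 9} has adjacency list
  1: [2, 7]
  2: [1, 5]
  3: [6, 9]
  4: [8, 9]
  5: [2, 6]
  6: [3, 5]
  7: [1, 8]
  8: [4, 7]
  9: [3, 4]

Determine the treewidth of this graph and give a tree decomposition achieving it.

Treewidth 2.
One such decomposition:
Bags: B1 = {3, 5, 6}  B2 = {3, 5, 9}  B3 = {4, 5, 9}  B4 = {4, 5, 8}  B5 = {5, 7, 8}  B6 = {1, 5, 7}  B7 = {1, 2, 5}
Tree: B1–B2, B2–B3, B3–B4, B4–B5, B5–B6, B6–B7

Every bag has size at most 3, so the width is 3 − 1 = 2 and tw(G) ≤ 2. The edges 5–6–3–9–4–8–7–1–2–5 form a cycle, so G is not a tree and its treewidth is at least 2. Hence tw(G) = 2 exactly.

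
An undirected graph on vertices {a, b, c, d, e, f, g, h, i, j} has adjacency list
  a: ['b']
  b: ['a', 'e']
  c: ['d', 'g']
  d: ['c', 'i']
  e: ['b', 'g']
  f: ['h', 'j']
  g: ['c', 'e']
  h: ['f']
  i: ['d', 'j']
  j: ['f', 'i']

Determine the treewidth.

1

A width-1 tree decomposition is:
Bags: B1 = {f, h}  B2 = {f, j}  B3 = {i, j}  B4 = {d, i}  B5 = {c, d}  B6 = {c, g}  B7 = {e, g}  B8 = {b, e}  B9 = {a, b}
Tree: B1–B2, B2–B3, B3–B4, B4–B5, B5–B6, B6–B7, B7–B8, B8–B9
The largest bag has 2 vertices, giving width 1; this decomposition certifies tw(G) ≤ 1. Any graph with an edge has treewidth ≥ 1, and G has the edge h–f. Therefore the treewidth is 1.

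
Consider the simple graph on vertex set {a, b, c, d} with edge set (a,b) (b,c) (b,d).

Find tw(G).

A width-1 tree decomposition is:
Bags: B1 = {b, c}  B2 = {b, d}  B3 = {a, b}
Tree: B1–B2, B2–B3
Every bag has size at most 2, so the width is 2 − 1 = 1 and tw(G) ≤ 1. G has an edge, so its treewidth is at least 1. Combining the bounds, tw(G) = 1.

1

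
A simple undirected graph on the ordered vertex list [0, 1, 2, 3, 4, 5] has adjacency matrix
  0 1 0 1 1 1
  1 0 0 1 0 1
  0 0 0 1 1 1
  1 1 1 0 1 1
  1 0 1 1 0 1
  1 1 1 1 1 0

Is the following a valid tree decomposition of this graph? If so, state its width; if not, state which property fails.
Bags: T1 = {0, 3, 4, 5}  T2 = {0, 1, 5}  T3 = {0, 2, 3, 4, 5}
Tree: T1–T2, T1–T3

No — edge (3,1) lies in no bag.

A tree decomposition must satisfy three properties: every vertex lies in some bag; for every edge, both endpoints lie together in some bag; and for every vertex, the bags containing it form a connected subtree. Here edge (3,1) lies in no bag, so the decomposition is invalid.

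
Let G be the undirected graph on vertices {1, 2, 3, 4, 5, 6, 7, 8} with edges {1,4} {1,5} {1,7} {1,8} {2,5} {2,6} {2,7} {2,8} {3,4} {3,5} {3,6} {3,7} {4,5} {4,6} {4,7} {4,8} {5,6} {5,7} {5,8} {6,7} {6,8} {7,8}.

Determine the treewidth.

A width-4 tree decomposition is:
Bags: B1 = {4, 5, 6, 7, 8}  B2 = {2, 5, 6, 7, 8}  B3 = {1, 4, 5, 7, 8}  B4 = {3, 4, 5, 6, 7}
Tree: B1–B2, B1–B3, B1–B4
The largest bag has 5 vertices, giving width 4; this decomposition certifies tw(G) ≤ 4. Conversely, {2, 5, 6, 7, 8} is a clique of size 5, and the vertices of any clique must share a bag in every tree decomposition; so some bag has ≥ 5 vertices and tw(G) ≥ 4. The upper and lower bounds meet at 4, so that is the treewidth.

4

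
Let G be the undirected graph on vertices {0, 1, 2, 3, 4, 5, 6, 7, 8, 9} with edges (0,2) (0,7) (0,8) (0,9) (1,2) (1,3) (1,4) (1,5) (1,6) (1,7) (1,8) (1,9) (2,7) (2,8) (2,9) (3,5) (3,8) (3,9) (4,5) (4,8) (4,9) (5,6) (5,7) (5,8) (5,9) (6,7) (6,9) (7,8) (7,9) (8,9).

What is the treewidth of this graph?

4

A width-4 tree decomposition is:
Bags: B1 = {1, 5, 7, 8, 9}  B2 = {1, 2, 7, 8, 9}  B3 = {0, 2, 7, 8, 9}  B4 = {1, 4, 5, 8, 9}  B5 = {1, 5, 6, 7, 9}  B6 = {1, 3, 5, 8, 9}
Tree: B1–B2, B2–B3, B1–B4, B1–B5, B1–B6
Each bag holds 5 vertices, so the decomposition has width 4, which upper-bounds the treewidth. For the lower bound, the 5 vertices {0, 2, 7, 8, 9} are pairwise adjacent, and any tree decomposition puts a clique entirely inside one bag — forcing width ≥ 4. Combining the bounds, tw(G) = 4.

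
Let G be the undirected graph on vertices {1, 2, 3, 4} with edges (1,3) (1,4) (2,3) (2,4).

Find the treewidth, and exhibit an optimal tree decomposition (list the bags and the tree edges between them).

The largest bag has 3 vertices, giving width 2; this decomposition certifies tw(G) ≤ 2. Since 4–2–3–1–4 is a cycle in G, G is not acyclic. Forests are exactly the graphs of treewidth ≤ 1, so tw(G) ≥ 2. Hence tw(G) = 2 exactly.

Treewidth 2.
Bags: B1 = {2, 3, 4}  B2 = {1, 3, 4}
Tree: B1–B2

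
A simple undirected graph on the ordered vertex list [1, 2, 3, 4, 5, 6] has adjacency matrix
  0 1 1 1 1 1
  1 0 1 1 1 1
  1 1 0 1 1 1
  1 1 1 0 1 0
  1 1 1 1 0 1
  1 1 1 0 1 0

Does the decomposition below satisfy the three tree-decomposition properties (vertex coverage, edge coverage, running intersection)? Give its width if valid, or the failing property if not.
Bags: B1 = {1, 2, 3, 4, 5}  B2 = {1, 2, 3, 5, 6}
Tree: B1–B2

Yes; width 4.

Vertex coverage: the bags together contain {1, 2, 3, 4, 5, 6}, the full vertex set. Edge coverage: each edge of G has both endpoints in at least one bag. Running intersection: for every vertex, the bags containing it form a connected subtree. All three properties hold, so this is a valid tree decomposition of width max|bag| − 1 = 4, and hence tw(G) ≤ 4.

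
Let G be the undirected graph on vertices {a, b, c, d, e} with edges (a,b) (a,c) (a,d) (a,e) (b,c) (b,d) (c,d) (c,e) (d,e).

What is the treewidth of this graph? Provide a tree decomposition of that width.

Treewidth 3.
One such decomposition:
Bags: B1 = {a, b, c, d}  B2 = {a, c, d, e}
Tree: B1–B2

The largest bag has 4 vertices, giving width 3; this decomposition certifies tw(G) ≤ 3. On the other hand G contains the 4-clique {a, c, d, e}. A clique must lie in a single bag of any decomposition, so no decomposition can have width below 3. Combining the bounds, tw(G) = 3.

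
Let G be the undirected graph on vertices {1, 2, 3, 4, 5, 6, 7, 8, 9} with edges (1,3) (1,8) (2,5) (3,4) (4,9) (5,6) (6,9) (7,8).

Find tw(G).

1

A width-1 tree decomposition is:
Bags: B1 = {2, 5}  B2 = {5, 6}  B3 = {6, 9}  B4 = {4, 9}  B5 = {3, 4}  B6 = {1, 3}  B7 = {1, 8}  B8 = {7, 8}
Tree: B1–B2, B2–B3, B3–B4, B4–B5, B5–B6, B6–B7, B7–B8
Every bag has size at most 2, so the width is 2 − 1 = 1 and tw(G) ≤ 1. Since G has at least one edge (e.g. 2–5), it is not an edgeless graph, so tw(G) ≥ 1. Therefore the treewidth is 1.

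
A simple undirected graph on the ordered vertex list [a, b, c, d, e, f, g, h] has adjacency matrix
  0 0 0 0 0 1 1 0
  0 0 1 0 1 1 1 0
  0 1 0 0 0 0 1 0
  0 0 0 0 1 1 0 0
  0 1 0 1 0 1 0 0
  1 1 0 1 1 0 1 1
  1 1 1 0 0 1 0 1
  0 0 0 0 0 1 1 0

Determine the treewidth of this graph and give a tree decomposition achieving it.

Treewidth 2.
One such decomposition:
Bags: B1 = {b, f, g}  B2 = {f, g, h}  B3 = {b, c, g}  B4 = {b, e, f}  B5 = {a, f, g}  B6 = {d, e, f}
Tree: B1–B2, B1–B3, B1–B4, B1–B5, B4–B6

The largest bag has 3 vertices, giving width 2; this decomposition certifies tw(G) ≤ 2. For the lower bound, the 3 vertices {b, c, g} are pairwise adjacent, and any tree decomposition puts a clique entirely inside one bag — forcing width ≥ 2. Hence tw(G) = 2 exactly.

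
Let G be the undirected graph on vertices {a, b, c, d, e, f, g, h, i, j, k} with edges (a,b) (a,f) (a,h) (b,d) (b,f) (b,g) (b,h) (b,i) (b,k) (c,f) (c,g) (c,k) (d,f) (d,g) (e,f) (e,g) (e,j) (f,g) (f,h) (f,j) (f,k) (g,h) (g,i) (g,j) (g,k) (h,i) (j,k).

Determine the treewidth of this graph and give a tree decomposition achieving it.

Treewidth 3.
Bags: B1 = {b, d, f, g}  B2 = {b, f, g, h}  B3 = {b, f, g, k}  B4 = {c, f, g, k}  B5 = {f, g, j, k}  B6 = {a, b, f, h}  B7 = {e, f, g, j}  B8 = {b, g, h, i}
Tree: B1–B2, B1–B3, B3–B4, B3–B5, B2–B6, B5–B7, B2–B8

The largest bag has 4 vertices, giving width 3; this decomposition certifies tw(G) ≤ 3. On the other hand G contains the 4-clique {b, d, f, g}. A clique must lie in a single bag of any decomposition, so no decomposition can have width below 3. The upper and lower bounds meet at 3, so that is the treewidth.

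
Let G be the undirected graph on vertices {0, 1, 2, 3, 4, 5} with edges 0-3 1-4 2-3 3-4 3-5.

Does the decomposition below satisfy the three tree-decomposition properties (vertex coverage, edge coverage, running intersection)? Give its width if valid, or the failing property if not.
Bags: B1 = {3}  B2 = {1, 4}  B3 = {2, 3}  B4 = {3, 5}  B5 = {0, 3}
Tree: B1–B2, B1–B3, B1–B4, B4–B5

No — edge (4,3) lies in no bag.

A tree decomposition must satisfy three properties: every vertex lies in some bag; for every edge, both endpoints lie together in some bag; and for every vertex, the bags containing it form a connected subtree. Here edge (4,3) lies in no bag, so the decomposition is invalid.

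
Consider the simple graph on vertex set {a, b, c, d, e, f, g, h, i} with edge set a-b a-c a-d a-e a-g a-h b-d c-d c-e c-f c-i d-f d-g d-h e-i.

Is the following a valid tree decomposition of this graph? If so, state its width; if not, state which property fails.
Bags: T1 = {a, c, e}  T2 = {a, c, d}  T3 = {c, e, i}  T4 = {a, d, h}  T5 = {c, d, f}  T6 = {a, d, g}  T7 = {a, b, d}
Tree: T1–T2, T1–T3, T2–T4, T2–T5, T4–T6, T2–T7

Checking the three conditions: (i) the bags cover all of {a, b, c, d, e, f, g, h, i}; (ii) for each edge, some bag contains both endpoints; (iii) the bags containing any fixed vertex form a subtree. All hold, so the decomposition is valid with width 3 − 1 = 2.

Yes; width 2.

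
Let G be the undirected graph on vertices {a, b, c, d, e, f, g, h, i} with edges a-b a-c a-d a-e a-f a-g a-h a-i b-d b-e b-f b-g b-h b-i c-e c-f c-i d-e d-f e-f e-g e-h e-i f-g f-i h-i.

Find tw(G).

A width-4 tree decomposition is:
Bags: B1 = {a, b, d, e, f}  B2 = {a, b, e, f, g}  B3 = {a, b, e, f, i}  B4 = {a, c, e, f, i}  B5 = {a, b, e, h, i}
Tree: B1–B2, B2–B3, B3–B4, B3–B5
Every bag has size at most 5, so the width is 5 − 1 = 4 and tw(G) ≤ 4. On the other hand G contains the 5-clique {a, b, e, h, i}. A clique must lie in a single bag of any decomposition, so no decomposition can have width below 4. Combining the bounds, tw(G) = 4.

4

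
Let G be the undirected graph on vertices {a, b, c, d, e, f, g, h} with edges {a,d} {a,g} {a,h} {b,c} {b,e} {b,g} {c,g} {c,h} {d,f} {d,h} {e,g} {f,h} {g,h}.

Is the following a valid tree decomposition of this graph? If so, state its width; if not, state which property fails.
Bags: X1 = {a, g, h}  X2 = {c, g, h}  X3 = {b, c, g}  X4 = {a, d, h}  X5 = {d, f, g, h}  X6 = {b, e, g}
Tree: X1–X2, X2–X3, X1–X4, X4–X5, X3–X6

No — bags containing vertex g are not connected in the tree.

A tree decomposition must satisfy three properties: every vertex lies in some bag; for every edge, both endpoints lie together in some bag; and for every vertex, the bags containing it form a connected subtree. Here bags containing vertex g are not connected in the tree, so the decomposition is invalid.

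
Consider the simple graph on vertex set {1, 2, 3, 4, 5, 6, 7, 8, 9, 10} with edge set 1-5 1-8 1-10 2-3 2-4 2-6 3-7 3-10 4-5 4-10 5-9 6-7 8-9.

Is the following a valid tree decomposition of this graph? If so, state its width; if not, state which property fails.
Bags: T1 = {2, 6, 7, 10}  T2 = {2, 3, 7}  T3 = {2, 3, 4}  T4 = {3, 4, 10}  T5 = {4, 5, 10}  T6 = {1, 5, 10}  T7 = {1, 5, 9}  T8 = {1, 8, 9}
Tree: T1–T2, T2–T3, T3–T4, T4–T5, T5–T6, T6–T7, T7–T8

No — bags containing vertex 10 are not connected in the tree.

A tree decomposition must satisfy three properties: every vertex lies in some bag; for every edge, both endpoints lie together in some bag; and for every vertex, the bags containing it form a connected subtree. Here bags containing vertex 10 are not connected in the tree, so the decomposition is invalid.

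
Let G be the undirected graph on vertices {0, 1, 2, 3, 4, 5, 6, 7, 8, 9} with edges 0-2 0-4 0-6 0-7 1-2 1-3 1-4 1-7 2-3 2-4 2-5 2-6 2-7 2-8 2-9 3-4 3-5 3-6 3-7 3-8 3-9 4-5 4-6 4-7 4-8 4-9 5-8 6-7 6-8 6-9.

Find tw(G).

4

A width-4 tree decomposition is:
Bags: B1 = {2, 3, 4, 6, 7}  B2 = {0, 2, 4, 6, 7}  B3 = {1, 2, 3, 4, 7}  B4 = {2, 3, 4, 6, 8}  B5 = {2, 3, 4, 6, 9}  B6 = {2, 3, 4, 5, 8}
Tree: B1–B2, B1–B3, B1–B4, B4–B5, B4–B6
Every bag has size at most 5, so the width is 5 − 1 = 4 and tw(G) ≤ 4. Conversely, {0, 2, 4, 6, 7} is a clique of size 5, and the vertices of any clique must share a bag in every tree decomposition; so some bag has ≥ 5 vertices and tw(G) ≥ 4. The upper and lower bounds meet at 4, so that is the treewidth.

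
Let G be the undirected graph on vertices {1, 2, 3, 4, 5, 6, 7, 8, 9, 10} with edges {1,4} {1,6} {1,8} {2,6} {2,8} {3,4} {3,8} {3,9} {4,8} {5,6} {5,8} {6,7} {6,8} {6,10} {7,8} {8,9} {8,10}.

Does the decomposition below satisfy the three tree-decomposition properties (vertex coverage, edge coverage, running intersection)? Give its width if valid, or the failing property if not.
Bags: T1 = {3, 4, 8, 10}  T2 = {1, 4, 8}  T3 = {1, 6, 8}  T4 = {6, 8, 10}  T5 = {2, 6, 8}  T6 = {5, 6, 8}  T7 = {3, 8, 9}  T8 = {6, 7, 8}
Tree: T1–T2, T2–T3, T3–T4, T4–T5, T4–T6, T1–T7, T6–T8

No — bags containing vertex 10 are not connected in the tree.

A tree decomposition must satisfy three properties: every vertex lies in some bag; for every edge, both endpoints lie together in some bag; and for every vertex, the bags containing it form a connected subtree. Here bags containing vertex 10 are not connected in the tree, so the decomposition is invalid.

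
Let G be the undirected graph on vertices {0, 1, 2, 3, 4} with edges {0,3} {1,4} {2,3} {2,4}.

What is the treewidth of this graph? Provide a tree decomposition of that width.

Treewidth 1.
One such decomposition:
Bags: B1 = {0, 3}  B2 = {2, 3}  B3 = {2, 4}  B4 = {1, 4}
Tree: B1–B2, B2–B3, B3–B4

The largest bag has 2 vertices, giving width 1; this decomposition certifies tw(G) ≤ 1. G has an edge, so its treewidth is at least 1. The upper and lower bounds meet at 1, so that is the treewidth.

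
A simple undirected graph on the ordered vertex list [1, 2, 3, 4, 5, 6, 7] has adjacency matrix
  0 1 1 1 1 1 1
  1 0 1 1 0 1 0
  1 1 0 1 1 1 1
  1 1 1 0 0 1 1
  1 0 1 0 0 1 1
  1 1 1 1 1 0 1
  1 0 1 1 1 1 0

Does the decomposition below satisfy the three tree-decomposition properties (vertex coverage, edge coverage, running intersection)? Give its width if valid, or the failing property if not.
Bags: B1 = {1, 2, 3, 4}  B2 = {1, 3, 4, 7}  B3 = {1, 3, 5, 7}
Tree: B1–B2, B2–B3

No — vertex 6 appears in no bag.

A tree decomposition must satisfy three properties: every vertex lies in some bag; for every edge, both endpoints lie together in some bag; and for every vertex, the bags containing it form a connected subtree. Here vertex 6 appears in no bag, so the decomposition is invalid.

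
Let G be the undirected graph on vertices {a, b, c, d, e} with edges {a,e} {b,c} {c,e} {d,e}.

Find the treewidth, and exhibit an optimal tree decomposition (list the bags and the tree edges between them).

Treewidth 1.
Bags: B1 = {d, e}  B2 = {c, e}  B3 = {a, e}  B4 = {b, c}
Tree: B1–B2, B1–B3, B2–B4

Each bag holds 2 vertices, so the decomposition has width 1, which upper-bounds the treewidth. Since G has at least one edge (e.g. d–e), it is not an edgeless graph, so tw(G) ≥ 1. Combining the bounds, tw(G) = 1.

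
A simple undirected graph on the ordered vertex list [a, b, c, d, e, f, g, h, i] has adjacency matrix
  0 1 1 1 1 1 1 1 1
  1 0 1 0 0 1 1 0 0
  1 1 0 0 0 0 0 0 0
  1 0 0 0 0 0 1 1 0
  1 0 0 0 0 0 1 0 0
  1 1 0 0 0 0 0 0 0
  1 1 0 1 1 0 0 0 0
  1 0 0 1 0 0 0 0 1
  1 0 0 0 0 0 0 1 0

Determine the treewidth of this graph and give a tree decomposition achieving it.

Treewidth 2.
Bags: B1 = {a, d, g}  B2 = {a, d, h}  B3 = {a, b, g}  B4 = {a, h, i}  B5 = {a, b, c}  B6 = {a, e, g}  B7 = {a, b, f}
Tree: B1–B2, B1–B3, B2–B4, B3–B5, B1–B6, B5–B7

The largest bag has 3 vertices, giving width 2; this decomposition certifies tw(G) ≤ 2. On the other hand G contains the 3-clique {a, b, f}. A clique must lie in a single bag of any decomposition, so no decomposition can have width below 2. The upper and lower bounds meet at 2, so that is the treewidth.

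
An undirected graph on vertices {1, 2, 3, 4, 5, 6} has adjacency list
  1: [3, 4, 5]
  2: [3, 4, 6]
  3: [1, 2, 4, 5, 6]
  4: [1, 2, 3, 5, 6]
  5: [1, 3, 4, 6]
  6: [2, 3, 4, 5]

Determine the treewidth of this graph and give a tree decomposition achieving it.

The largest bag has 4 vertices, giving width 3; this decomposition certifies tw(G) ≤ 3. Conversely, {2, 3, 4, 6} is a clique of size 4, and the vertices of any clique must share a bag in every tree decomposition; so some bag has ≥ 4 vertices and tw(G) ≥ 3. Therefore the treewidth is 3.

Treewidth 3.
Bags: B1 = {3, 4, 5, 6}  B2 = {2, 3, 4, 6}  B3 = {1, 3, 4, 5}
Tree: B1–B2, B1–B3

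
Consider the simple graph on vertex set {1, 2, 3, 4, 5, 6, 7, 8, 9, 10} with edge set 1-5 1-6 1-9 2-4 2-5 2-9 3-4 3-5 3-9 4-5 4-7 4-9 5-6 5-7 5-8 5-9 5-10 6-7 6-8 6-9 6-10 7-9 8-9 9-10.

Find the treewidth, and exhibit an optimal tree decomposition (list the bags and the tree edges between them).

Each bag holds 4 vertices, so the decomposition has width 3, which upper-bounds the treewidth. On the other hand G contains the 4-clique {2, 4, 5, 9}. A clique must lie in a single bag of any decomposition, so no decomposition can have width below 3. Combining the bounds, tw(G) = 3.

Treewidth 3.
Bags: B1 = {4, 5, 7, 9}  B2 = {2, 4, 5, 9}  B3 = {5, 6, 7, 9}  B4 = {1, 5, 6, 9}  B5 = {5, 6, 9, 10}  B6 = {5, 6, 8, 9}  B7 = {3, 4, 5, 9}
Tree: B1–B2, B1–B3, B3–B4, B3–B5, B4–B6, B1–B7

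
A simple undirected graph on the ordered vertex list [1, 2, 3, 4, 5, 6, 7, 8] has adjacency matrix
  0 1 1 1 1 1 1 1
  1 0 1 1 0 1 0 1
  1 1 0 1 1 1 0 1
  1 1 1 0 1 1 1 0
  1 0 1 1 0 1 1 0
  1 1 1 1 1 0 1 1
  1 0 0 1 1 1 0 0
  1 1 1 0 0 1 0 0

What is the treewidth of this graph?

A width-4 tree decomposition is:
Bags: B1 = {1, 2, 3, 6, 8}  B2 = {1, 2, 3, 4, 6}  B3 = {1, 3, 4, 5, 6}  B4 = {1, 4, 5, 6, 7}
Tree: B1–B2, B2–B3, B3–B4
Every bag has size at most 5, so the width is 5 − 1 = 4 and tw(G) ≤ 4. On the other hand G contains the 5-clique {1, 2, 3, 6, 8}. A clique must lie in a single bag of any decomposition, so no decomposition can have width below 4. Therefore the treewidth is 4.

4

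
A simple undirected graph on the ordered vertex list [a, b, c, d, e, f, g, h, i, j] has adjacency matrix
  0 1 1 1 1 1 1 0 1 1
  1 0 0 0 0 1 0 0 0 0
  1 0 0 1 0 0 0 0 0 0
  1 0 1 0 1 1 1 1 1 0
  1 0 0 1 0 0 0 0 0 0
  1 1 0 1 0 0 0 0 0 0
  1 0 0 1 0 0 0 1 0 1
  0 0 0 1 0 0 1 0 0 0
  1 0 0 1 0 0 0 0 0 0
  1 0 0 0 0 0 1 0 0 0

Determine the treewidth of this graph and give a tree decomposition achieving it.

Each bag holds 3 vertices, so the decomposition has width 2, which upper-bounds the treewidth. For the lower bound, the 3 vertices {d, g, h} are pairwise adjacent, and any tree decomposition puts a clique entirely inside one bag — forcing width ≥ 2. Combining the bounds, tw(G) = 2.

Treewidth 2.
One such decomposition:
Bags: B1 = {d, g, h}  B2 = {a, d, g}  B3 = {a, c, d}  B4 = {a, d, f}  B5 = {a, d, e}  B6 = {a, b, f}  B7 = {a, d, i}  B8 = {a, g, j}
Tree: B1–B2, B2–B3, B3–B4, B3–B5, B4–B6, B5–B7, B2–B8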